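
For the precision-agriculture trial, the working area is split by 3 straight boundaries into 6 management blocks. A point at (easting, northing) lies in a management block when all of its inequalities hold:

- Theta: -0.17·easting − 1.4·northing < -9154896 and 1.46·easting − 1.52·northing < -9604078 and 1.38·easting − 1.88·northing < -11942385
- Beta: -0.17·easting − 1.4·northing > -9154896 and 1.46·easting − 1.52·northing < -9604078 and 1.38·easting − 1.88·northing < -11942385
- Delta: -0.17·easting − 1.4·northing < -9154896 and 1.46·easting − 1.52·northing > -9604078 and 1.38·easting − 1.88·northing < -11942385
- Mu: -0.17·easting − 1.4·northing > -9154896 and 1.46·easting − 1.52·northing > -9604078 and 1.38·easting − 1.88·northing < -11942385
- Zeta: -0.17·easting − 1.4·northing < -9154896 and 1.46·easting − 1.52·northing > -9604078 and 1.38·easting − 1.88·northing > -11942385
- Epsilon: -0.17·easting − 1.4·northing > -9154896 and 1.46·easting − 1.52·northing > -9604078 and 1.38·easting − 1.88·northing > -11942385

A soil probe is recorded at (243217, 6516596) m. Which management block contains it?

Zeta

-0.17·243217 − 1.4·6516596 = -9164581.290, which is < -9154896
1.46·243217 − 1.52·6516596 = -9550129.100, which is > -9604078
1.38·243217 − 1.88·6516596 = -11915561.020, which is > -11942385
This sign pattern matches Zeta.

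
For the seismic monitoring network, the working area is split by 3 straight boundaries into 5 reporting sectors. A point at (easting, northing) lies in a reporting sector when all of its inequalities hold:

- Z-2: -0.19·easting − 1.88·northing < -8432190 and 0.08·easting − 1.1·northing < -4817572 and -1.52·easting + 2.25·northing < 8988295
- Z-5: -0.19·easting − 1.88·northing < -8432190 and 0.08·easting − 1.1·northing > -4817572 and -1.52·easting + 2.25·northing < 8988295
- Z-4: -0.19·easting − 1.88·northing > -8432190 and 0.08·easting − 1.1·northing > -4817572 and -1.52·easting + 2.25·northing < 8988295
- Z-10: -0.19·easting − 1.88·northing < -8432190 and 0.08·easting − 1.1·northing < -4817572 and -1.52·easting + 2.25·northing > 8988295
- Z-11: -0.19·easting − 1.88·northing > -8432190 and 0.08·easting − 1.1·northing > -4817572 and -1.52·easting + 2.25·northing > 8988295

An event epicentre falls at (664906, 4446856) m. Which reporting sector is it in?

Z-10

-0.19·664906 − 1.88·4446856 = -8486421.420, which is < -8432190
0.08·664906 − 1.1·4446856 = -4838349.120, which is < -4817572
-1.52·664906 + 2.25·4446856 = 8994768.880, which is > 8988295
This sign pattern matches Z-10.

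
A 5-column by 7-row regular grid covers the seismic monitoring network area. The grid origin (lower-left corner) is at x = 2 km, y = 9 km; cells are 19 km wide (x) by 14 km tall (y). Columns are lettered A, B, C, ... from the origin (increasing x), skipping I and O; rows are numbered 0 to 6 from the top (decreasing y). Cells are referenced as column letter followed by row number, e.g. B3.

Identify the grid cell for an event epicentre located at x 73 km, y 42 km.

Column index: ⌊(73 − 2) / 19⌋ = ⌊3.737⌋ = 3 → column D
Row offset from origin: ⌊(42 − 9) / 14⌋ = ⌊2.357⌋ = 2 → row 4 (counted from top)

D4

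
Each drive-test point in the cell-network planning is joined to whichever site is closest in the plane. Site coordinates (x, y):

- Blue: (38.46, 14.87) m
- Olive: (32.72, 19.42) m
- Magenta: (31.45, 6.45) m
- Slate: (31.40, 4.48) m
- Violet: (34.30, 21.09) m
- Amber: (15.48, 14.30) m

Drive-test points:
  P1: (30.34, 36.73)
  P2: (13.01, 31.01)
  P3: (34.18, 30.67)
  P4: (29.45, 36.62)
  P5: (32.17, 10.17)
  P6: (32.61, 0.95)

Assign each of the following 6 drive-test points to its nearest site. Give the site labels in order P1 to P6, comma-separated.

P1 → Violet (d²=260.29)
P2 → Amber (d²=285.33)
P3 → Violet (d²=91.79)
P4 → Violet (d²=264.70)
P5 → Magenta (d²=14.36)
P6 → Slate (d²=13.93)

Violet, Amber, Violet, Violet, Magenta, Slate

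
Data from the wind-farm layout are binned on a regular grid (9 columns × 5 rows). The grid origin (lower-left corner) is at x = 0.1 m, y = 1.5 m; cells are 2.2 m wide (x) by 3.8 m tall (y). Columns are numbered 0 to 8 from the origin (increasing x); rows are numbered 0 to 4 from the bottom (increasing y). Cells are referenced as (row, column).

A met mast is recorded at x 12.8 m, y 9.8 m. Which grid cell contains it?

Column index: ⌊(12.8 − 0.1) / 2.2⌋ = ⌊5.773⌋ = 5
Row offset from origin: ⌊(9.8 − 1.5) / 3.8⌋ = ⌊2.184⌋ = 2 → row 2

(2, 5)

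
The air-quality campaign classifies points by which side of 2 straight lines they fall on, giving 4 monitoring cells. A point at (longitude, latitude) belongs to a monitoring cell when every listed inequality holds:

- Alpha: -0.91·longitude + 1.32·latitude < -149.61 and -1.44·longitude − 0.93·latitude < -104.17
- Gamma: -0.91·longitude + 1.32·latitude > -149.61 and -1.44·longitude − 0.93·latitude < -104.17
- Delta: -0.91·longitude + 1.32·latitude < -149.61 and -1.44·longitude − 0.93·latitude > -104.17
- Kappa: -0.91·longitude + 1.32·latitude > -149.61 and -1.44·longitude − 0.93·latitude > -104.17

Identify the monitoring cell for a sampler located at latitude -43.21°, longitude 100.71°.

Gamma

-0.91·100.71 + 1.32·-43.21 = -148.683, which is > -149.61
-1.44·100.71 − 0.93·-43.21 = -104.837, which is < -104.17
This sign pattern matches Gamma.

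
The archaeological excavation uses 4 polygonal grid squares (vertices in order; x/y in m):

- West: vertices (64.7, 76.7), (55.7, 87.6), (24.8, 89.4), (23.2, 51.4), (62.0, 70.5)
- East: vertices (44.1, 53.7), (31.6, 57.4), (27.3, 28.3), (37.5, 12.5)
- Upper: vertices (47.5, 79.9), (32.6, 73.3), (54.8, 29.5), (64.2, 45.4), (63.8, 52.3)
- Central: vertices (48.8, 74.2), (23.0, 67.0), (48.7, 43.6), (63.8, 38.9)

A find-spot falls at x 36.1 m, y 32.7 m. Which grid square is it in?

Cast a ray rightward from (36.1, 32.7). For each polygon, the edges (by vertex number in listed order) whose endpoints lie on opposite sides of y = 32.7, where each meets that height, and whether that is right or left of the point:
West: no edge straddles that height → 0 crossings.
East: 2–3 at x≈27.95 (left), 4–1 at x≈40.74 (right) → 1 crossing.
Upper: 2–3 at x≈53.18 (right), 3–4 at x≈56.69 (right) → 2 crossings.
Central: no edge straddles that height → 0 crossings.
Only East has an odd count, so the point is inside East.

East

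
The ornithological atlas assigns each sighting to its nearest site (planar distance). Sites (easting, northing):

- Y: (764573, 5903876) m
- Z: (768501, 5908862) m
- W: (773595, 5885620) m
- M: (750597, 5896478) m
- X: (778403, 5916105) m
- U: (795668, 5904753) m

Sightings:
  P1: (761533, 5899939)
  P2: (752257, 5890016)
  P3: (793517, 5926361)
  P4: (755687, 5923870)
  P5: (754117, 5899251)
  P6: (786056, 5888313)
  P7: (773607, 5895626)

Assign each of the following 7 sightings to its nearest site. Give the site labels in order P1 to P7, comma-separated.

Y, M, X, Z, M, W, W

P1 → Y (d²=24741569.00)
P2 → M (d²=44513044.00)
P3 → X (d²=333618532.00)
P4 → Z (d²=389438660.00)
P5 → M (d²=20079929.00)
P6 → W (d²=162528770.00)
P7 → W (d²=100120180.00)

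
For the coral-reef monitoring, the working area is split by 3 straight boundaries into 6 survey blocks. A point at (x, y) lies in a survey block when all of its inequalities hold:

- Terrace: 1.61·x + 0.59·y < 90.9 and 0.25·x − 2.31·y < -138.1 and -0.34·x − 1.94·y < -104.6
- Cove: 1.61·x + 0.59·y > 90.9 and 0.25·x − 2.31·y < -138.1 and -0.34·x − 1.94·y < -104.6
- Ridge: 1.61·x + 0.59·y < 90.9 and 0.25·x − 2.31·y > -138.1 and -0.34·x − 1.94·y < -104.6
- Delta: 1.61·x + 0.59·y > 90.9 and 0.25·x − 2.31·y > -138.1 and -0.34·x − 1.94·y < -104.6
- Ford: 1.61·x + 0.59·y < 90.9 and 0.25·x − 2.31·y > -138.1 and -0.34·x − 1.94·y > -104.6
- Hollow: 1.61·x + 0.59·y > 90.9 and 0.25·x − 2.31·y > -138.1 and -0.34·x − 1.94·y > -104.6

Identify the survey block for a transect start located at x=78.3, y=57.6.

1.61·78.3 + 0.59·57.6 = 160.047, which is > 90.9
0.25·78.3 − 2.31·57.6 = -113.481, which is > -138.1
-0.34·78.3 − 1.94·57.6 = -138.366, which is < -104.6
This sign pattern matches Delta.

Delta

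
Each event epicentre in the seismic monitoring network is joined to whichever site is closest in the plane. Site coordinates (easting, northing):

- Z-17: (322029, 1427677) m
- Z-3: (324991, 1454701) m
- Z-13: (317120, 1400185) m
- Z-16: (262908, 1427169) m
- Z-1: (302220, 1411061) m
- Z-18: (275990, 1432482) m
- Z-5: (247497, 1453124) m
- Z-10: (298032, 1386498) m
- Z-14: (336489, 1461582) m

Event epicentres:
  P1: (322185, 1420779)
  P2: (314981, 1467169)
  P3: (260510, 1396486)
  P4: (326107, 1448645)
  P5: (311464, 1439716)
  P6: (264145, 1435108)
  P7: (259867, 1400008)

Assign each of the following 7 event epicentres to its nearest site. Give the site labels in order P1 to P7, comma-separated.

Z-17, Z-3, Z-16, Z-3, Z-17, Z-16, Z-16

P1 → Z-17 (d²=47606740.00)
P2 → Z-3 (d²=255651124.00)
P3 → Z-16 (d²=947196893.00)
P4 → Z-3 (d²=37920592.00)
P5 → Z-17 (d²=256556746.00)
P6 → Z-16 (d²=64557890.00)
P7 → Z-16 (d²=746967602.00)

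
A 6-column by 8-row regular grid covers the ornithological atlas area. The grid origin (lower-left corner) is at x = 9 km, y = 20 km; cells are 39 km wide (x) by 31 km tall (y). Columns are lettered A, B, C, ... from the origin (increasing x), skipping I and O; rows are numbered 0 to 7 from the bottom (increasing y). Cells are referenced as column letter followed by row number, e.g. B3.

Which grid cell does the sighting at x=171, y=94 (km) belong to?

Column index: ⌊(171 − 9) / 39⌋ = ⌊4.154⌋ = 4 → column E
Row offset from origin: ⌊(94 − 20) / 31⌋ = ⌊2.387⌋ = 2 → row 2

E2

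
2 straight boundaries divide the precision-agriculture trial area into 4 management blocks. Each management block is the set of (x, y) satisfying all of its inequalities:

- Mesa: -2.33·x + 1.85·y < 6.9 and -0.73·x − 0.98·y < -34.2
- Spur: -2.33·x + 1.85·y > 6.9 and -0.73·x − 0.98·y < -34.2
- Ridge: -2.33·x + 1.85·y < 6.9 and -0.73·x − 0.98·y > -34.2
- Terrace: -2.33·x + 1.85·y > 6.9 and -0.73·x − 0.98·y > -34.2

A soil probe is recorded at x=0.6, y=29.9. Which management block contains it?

Terrace

-2.33·0.6 + 1.85·29.9 = 53.917, which is > 6.9
-0.73·0.6 − 0.98·29.9 = -29.740, which is > -34.2
This sign pattern matches Terrace.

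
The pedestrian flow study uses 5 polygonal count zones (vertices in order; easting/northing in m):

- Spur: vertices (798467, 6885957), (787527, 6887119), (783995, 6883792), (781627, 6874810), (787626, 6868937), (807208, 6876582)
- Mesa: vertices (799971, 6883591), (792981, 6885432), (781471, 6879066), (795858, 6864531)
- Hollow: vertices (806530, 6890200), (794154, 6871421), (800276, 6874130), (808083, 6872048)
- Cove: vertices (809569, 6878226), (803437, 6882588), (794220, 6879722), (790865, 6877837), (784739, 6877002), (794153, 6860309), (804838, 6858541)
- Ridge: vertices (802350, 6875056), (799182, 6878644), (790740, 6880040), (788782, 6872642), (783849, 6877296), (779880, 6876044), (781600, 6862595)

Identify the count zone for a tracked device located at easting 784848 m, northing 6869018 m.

Ridge

Cast a ray rightward from (784848, 6869018). For each polygon, the edges (by vertex number in listed order) whose endpoints lie on opposite sides of northing = 6869018, where each meets that height, and whether that is right or left of the point:
Spur: 4–5 at easting≈787543.3 (right), 5–6 at easting≈787833.5 (right) → 2 crossings.
Mesa: 3–4 at easting≈791416.7 (right), 4–1 at easting≈796826.3 (right) → 2 crossings.
Hollow: no edge straddles that height → 0 crossings.
Cove: 5–6 at easting≈789241.6 (right), 7–1 at easting≈807356.0 (right) → 2 crossings.
Ridge: 6–7 at easting≈780778.6 (left), 7–1 at easting≈792295.6 (right) → 1 crossing.
Only Ridge has an odd count, so the point is inside Ridge.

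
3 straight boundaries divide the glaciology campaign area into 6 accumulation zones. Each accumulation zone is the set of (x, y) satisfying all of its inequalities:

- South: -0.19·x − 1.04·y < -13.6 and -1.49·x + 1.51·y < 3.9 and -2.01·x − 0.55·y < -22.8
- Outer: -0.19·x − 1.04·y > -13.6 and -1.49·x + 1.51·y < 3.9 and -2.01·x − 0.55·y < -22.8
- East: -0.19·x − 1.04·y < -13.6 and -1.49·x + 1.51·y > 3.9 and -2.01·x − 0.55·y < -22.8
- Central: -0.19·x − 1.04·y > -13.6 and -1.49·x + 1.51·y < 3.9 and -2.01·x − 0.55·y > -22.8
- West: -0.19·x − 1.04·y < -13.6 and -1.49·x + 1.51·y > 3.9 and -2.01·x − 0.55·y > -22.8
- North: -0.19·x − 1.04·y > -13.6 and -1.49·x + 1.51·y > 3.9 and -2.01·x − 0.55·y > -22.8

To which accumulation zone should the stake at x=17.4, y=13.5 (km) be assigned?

South

-0.19·17.4 − 1.04·13.5 = -17.346, which is < -13.6
-1.49·17.4 + 1.51·13.5 = -5.541, which is < 3.9
-2.01·17.4 − 0.55·13.5 = -42.399, which is < -22.8
This sign pattern matches South.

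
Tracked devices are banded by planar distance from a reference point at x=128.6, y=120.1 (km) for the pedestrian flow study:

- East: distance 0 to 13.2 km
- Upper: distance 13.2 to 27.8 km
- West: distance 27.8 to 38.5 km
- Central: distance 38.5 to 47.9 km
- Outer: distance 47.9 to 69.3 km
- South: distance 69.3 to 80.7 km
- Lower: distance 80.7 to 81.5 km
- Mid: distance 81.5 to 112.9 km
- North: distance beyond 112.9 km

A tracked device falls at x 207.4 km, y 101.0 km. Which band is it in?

Lower

Distance = √((207.4−128.6)² + (101.0−120.1)²) = √(6209.440 + 364.810) = 81.082 km.
80.7 ≤ 81.082 < 81.5 → Lower.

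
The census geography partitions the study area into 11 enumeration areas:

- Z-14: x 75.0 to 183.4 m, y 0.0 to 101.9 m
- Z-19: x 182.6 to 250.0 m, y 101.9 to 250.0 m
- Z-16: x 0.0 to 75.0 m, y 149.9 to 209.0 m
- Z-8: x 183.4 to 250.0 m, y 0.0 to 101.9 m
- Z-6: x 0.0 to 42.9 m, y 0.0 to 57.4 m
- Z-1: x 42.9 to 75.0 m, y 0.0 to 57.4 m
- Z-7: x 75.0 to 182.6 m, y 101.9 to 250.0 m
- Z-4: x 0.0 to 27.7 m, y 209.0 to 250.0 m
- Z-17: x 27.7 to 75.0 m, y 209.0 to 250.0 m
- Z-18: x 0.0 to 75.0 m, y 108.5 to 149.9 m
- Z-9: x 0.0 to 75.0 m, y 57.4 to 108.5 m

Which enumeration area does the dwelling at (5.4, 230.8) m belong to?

The point has x = 5.4 and y = 230.8.
Only Z-4 satisfies 0.0 ≤ x ≤ 27.7 and 209.0 ≤ y ≤ 250.0.

Z-4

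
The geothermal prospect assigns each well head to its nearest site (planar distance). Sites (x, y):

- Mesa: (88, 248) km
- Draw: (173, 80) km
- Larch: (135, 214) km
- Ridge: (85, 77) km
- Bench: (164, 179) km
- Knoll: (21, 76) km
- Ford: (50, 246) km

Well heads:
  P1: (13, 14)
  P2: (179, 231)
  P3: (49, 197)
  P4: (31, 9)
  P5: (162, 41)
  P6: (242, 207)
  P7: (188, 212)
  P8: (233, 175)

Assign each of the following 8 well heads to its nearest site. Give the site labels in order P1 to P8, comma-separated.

Knoll, Larch, Ford, Knoll, Draw, Bench, Bench, Bench

P1 → Knoll (d²=3908.00)
P2 → Larch (d²=2225.00)
P3 → Ford (d²=2402.00)
P4 → Knoll (d²=4589.00)
P5 → Draw (d²=1642.00)
P6 → Bench (d²=6868.00)
P7 → Bench (d²=1665.00)
P8 → Bench (d²=4777.00)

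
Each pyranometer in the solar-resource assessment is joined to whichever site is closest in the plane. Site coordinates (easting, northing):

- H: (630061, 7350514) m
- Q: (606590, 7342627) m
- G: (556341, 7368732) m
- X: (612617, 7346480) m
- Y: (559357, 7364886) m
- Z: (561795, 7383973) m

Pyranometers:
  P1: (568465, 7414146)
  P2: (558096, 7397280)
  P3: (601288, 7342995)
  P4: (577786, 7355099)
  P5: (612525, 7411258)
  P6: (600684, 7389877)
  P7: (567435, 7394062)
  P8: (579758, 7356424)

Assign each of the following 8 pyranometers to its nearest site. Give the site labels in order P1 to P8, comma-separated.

P1 → Z (d²=954898829.00)
P2 → Z (d²=190758850.00)
P3 → Q (d²=28246628.00)
P4 → Y (d²=435413410.00)
P5 → Z (d²=3318004125.00)
P6 → Z (d²=1547211537.00)
P7 → Z (d²=133597521.00)
P8 → Y (d²=487806245.00)

Z, Z, Q, Y, Z, Z, Z, Y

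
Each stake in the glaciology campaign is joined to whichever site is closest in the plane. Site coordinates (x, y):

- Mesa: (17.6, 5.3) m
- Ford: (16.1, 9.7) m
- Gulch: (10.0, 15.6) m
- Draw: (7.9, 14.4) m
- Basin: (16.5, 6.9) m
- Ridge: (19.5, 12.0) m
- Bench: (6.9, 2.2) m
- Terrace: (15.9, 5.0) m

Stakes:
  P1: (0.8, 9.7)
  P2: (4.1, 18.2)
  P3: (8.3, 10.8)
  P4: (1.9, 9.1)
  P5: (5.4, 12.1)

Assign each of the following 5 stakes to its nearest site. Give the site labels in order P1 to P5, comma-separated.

Draw, Draw, Draw, Draw, Draw

P1 → Draw (d²=72.50)
P2 → Draw (d²=28.88)
P3 → Draw (d²=13.12)
P4 → Draw (d²=64.09)
P5 → Draw (d²=11.54)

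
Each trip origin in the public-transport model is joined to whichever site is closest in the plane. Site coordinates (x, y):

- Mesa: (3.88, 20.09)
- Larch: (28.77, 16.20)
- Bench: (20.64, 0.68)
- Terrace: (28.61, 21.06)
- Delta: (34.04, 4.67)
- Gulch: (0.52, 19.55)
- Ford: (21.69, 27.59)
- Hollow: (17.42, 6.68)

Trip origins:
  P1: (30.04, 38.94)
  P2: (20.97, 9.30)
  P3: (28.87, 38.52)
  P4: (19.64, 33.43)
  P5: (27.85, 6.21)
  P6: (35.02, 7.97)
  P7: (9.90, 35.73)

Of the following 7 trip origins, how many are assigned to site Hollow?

1

P1 → Ford
P2 → Hollow
P3 → Ford
P4 → Ford
P5 → Delta
P6 → Delta
P7 → Ford
1 of the 7 goes to Hollow.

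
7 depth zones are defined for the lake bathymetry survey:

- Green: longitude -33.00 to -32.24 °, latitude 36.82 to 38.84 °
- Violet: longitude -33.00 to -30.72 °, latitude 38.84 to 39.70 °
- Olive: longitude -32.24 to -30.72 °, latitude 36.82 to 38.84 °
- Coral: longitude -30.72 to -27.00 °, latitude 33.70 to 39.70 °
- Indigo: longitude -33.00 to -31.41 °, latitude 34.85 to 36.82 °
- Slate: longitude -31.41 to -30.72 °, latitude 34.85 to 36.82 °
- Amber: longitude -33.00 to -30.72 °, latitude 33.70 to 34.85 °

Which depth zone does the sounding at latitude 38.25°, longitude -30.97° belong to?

Olive

The point has longitude = -30.97 and latitude = 38.25.
Only Olive satisfies -32.24 ≤ longitude ≤ -30.72 and 36.82 ≤ latitude ≤ 38.84.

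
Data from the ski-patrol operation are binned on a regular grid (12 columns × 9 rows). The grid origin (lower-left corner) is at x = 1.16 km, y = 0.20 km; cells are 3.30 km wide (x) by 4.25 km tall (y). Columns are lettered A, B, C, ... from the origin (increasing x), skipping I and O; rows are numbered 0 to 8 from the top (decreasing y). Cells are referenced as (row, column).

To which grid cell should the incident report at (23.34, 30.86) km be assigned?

(1, G)

Column index: ⌊(23.34 − 1.16) / 3.30⌋ = ⌊6.721⌋ = 6 → column G
Row offset from origin: ⌊(30.86 − 0.20) / 4.25⌋ = ⌊7.214⌋ = 7 → row 1 (counted from top)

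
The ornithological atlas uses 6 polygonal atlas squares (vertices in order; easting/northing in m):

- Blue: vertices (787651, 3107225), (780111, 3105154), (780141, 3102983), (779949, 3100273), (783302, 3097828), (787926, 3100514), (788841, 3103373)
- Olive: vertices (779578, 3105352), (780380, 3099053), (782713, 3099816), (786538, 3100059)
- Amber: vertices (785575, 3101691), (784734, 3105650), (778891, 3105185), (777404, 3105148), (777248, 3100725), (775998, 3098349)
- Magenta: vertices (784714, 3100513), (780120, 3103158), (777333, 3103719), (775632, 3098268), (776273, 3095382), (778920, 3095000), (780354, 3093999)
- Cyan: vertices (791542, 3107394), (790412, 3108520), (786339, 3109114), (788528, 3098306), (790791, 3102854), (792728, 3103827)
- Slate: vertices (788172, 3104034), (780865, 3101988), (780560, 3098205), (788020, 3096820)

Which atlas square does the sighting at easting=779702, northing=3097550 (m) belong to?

Cast a ray rightward from (779702, 3097550). For each polygon, the edges (by vertex number in listed order) whose endpoints lie on opposite sides of northing = 3097550, where each meets that height, and whether that is right or left of the point:
Blue: no edge straddles that height → 0 crossings.
Olive: no edge straddles that height → 0 crossings.
Amber: no edge straddles that height → 0 crossings.
Magenta: 4–5 at easting≈775791.5 (left), 7–1 at easting≈782730.8 (right) → 1 crossing.
Cyan: no edge straddles that height → 0 crossings.
Slate: 3–4 at easting≈784088.0 (right), 4–1 at easting≈788035.4 (right) → 2 crossings.
Only Magenta has an odd count, so the point is inside Magenta.

Magenta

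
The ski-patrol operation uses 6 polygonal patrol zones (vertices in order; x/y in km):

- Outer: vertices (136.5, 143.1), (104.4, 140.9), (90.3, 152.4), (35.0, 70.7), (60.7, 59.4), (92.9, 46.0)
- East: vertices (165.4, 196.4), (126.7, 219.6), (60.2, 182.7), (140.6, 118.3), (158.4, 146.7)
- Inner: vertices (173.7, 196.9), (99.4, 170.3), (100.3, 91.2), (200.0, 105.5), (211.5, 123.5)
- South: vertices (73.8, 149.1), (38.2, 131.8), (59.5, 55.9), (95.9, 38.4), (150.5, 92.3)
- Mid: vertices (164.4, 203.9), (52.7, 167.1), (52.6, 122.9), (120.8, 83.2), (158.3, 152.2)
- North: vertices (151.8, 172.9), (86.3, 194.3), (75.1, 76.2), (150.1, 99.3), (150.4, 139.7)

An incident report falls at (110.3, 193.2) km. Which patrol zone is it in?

Cast a ray rightward from (110.3, 193.2). For each polygon, the edges (by vertex number in listed order) whose endpoints lie on opposite sides of y = 193.2, where each meets that height, and whether that is right or left of the point:
Outer: no edge straddles that height → 0 crossings.
East: 2–3 at x≈79.12 (left), 5–1 at x≈164.95 (right) → 1 crossing.
Inner: 1–2 at x≈163.37 (right), 5–1 at x≈175.61 (right) → 2 crossings.
South: no edge straddles that height → 0 crossings.
Mid: 1–2 at x≈131.92 (right), 5–1 at x≈163.14 (right) → 2 crossings.
North: 1–2 at x≈89.67 (left), 2–3 at x≈86.20 (left) → 0 crossings.
Only East has an odd count, so the point is inside East.

East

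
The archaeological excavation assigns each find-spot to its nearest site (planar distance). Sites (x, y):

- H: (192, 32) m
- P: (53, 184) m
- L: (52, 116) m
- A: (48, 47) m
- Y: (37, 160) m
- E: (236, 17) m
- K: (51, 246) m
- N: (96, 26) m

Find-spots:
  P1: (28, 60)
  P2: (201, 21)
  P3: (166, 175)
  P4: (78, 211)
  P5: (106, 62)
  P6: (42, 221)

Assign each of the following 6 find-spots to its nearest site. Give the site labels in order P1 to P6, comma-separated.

P1 → A (d²=569.00)
P2 → H (d²=202.00)
P3 → P (d²=12850.00)
P4 → P (d²=1354.00)
P5 → N (d²=1396.00)
P6 → K (d²=706.00)

A, H, P, P, N, K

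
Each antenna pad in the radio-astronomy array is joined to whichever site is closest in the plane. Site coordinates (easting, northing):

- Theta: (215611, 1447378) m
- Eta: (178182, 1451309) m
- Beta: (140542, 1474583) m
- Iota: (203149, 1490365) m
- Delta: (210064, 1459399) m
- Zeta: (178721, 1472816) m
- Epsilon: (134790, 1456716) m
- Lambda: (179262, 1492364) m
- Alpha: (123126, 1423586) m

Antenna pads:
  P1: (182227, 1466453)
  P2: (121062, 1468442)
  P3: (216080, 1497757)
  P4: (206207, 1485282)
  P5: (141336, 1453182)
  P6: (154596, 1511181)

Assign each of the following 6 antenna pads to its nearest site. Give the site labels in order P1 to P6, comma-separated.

Zeta, Epsilon, Iota, Iota, Epsilon, Lambda

P1 → Zeta (d²=52779805.00)
P2 → Epsilon (d²=325957060.00)
P3 → Iota (d²=221852425.00)
P4 → Iota (d²=35188253.00)
P5 → Epsilon (d²=55339272.00)
P6 → Lambda (d²=962491045.00)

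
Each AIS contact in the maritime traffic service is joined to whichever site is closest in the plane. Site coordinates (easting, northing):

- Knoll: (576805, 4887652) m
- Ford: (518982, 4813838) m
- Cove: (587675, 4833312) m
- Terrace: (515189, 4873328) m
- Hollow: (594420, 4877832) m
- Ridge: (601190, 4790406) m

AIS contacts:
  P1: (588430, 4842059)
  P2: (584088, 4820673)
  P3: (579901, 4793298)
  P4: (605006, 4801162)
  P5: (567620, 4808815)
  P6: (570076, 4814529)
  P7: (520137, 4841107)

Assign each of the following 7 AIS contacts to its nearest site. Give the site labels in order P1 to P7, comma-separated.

P1 → Cove (d²=77080034.00)
P2 → Cove (d²=172610890.00)
P3 → Ridge (d²=461585185.00)
P4 → Ridge (d²=130253392.00)
P5 → Cove (d²=1002306034.00)
P6 → Cove (d²=662525890.00)
P7 → Ford (d²=744932386.00)

Cove, Cove, Ridge, Ridge, Cove, Cove, Ford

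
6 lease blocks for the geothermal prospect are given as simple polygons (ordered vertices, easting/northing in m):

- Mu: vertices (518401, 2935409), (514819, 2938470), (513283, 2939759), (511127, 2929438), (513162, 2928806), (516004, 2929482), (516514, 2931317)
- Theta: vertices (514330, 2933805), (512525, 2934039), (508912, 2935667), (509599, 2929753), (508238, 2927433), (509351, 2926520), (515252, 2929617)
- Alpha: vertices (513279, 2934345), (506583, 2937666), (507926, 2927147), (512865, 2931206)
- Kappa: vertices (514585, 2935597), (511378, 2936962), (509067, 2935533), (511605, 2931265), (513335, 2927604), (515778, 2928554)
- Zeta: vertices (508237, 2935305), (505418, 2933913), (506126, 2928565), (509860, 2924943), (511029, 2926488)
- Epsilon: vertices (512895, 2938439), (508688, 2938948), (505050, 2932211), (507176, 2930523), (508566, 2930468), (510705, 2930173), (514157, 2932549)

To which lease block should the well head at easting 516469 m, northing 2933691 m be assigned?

Mu

Cast a ray rightward from (516469, 2933691). For each polygon, the edges (by vertex number in listed order) whose endpoints lie on opposite sides of northing = 2933691, where each meets that height, and whether that is right or left of the point:
Mu: 3–4 at easting≈512015.4 (left), 7–1 at easting≈517608.8 (right) → 1 crossing.
Theta: 3–4 at easting≈509141.5 (left), 7–1 at easting≈514355.1 (left) → 0 crossings.
Alpha: 2–3 at easting≈507090.5 (left), 4–1 at easting≈513192.7 (left) → 0 crossings.
Kappa: 3–4 at easting≈510162.4 (left), 6–1 at easting≈514907.9 (left) → 0 crossings.
Zeta: 2–3 at easting≈505447.4 (left), 5–1 at easting≈508748.1 (left) → 0 crossings.
Epsilon: 2–3 at easting≈505849.2 (left), 7–1 at easting≈513912.3 (left) → 0 crossings.
Only Mu has an odd count, so the point is inside Mu.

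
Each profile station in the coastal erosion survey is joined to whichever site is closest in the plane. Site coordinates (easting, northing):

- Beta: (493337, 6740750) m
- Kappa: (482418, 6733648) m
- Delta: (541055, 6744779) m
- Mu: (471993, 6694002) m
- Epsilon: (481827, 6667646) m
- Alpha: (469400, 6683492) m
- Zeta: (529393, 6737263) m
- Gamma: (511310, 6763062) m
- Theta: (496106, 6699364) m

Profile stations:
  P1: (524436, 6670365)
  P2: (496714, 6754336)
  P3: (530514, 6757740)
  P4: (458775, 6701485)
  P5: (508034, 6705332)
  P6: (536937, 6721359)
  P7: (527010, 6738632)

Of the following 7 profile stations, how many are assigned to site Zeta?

P1 → Theta
P2 → Beta
P3 → Delta
P4 → Mu
P5 → Theta
P6 → Zeta
P7 → Zeta
2 of the 7 go to Zeta.

2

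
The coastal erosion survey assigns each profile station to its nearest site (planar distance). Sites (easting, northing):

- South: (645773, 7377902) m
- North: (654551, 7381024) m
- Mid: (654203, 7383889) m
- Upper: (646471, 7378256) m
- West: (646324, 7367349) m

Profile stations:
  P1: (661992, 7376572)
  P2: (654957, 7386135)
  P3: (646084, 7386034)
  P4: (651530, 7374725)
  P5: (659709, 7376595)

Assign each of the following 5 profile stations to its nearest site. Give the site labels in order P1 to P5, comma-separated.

P1 → North (d²=75188785.00)
P2 → Mid (d²=5613032.00)
P3 → Upper (d²=60647053.00)
P4 → Upper (d²=38061442.00)
P5 → North (d²=46221005.00)

North, Mid, Upper, Upper, North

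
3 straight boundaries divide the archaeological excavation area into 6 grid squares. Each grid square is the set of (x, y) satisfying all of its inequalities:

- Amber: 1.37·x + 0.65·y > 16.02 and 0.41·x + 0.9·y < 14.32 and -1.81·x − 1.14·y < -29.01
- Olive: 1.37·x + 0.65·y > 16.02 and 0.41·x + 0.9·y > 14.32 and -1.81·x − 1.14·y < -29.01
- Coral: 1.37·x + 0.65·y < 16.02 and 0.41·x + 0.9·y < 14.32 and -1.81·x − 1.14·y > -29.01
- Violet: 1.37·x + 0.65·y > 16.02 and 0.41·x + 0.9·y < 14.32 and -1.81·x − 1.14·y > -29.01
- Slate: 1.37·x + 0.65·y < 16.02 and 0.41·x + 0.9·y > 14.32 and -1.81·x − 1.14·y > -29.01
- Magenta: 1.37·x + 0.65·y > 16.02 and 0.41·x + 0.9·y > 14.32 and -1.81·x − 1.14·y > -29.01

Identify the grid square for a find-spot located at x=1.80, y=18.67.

Slate

1.37·1.80 + 0.65·18.67 = 14.602, which is < 16.02
0.41·1.80 + 0.9·18.67 = 17.541, which is > 14.32
-1.81·1.80 − 1.14·18.67 = -24.542, which is > -29.01
This sign pattern matches Slate.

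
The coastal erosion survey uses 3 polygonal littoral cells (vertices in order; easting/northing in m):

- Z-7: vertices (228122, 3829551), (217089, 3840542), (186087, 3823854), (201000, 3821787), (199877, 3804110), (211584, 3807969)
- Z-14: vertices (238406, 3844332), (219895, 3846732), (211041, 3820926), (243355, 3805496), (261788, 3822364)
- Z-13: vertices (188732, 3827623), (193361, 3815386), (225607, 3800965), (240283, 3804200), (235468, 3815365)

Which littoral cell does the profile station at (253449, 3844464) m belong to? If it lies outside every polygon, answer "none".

none

Cast a ray rightward from (253449, 3844464). For each polygon, the edges (by vertex number in listed order) whose endpoints lie on opposite sides of northing = 3844464, where each meets that height, and whether that is right or left of the point:
Z-7: no edge straddles that height → 0 crossings.
Z-14: 1–2 at easting≈237387.9 (left), 2–3 at easting≈219116.9 (left) → 0 crossings.
Z-13: no edge straddles that height → 0 crossings.
All counts are even, so the point lies outside every listed polygon.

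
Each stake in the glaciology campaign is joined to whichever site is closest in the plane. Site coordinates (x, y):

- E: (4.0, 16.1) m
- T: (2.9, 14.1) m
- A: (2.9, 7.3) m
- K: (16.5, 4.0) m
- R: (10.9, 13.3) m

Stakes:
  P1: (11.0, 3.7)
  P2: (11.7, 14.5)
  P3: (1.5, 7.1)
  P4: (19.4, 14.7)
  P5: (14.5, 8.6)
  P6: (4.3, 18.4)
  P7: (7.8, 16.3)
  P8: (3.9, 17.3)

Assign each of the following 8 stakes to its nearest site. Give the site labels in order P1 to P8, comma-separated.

K, R, A, R, K, E, E, E

P1 → K (d²=30.34)
P2 → R (d²=2.08)
P3 → A (d²=2.00)
P4 → R (d²=74.21)
P5 → K (d²=25.16)
P6 → E (d²=5.38)
P7 → E (d²=14.48)
P8 → E (d²=1.45)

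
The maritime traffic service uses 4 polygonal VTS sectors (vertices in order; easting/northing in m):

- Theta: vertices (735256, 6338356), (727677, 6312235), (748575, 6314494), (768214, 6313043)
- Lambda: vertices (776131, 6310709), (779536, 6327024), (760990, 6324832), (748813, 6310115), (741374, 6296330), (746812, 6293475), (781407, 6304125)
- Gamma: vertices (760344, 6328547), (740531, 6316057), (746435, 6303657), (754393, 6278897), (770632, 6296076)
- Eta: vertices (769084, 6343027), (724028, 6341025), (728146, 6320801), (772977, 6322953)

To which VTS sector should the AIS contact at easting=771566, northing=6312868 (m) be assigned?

Lambda

Cast a ray rightward from (771566, 6312868). For each polygon, the edges (by vertex number in listed order) whose endpoints lie on opposite sides of northing = 6312868, where each meets that height, and whether that is right or left of the point:
Theta: 1–2 at easting≈727860.7 (left), 2–3 at easting≈733532.9 (left) → 0 crossings.
Lambda: 1–2 at easting≈776581.6 (right), 3–4 at easting≈751090.9 (left) → 1 crossing.
Gamma: 2–3 at easting≈742049.4 (left), 5–1 at easting≈765311.7 (left) → 0 crossings.
Eta: no edge straddles that height → 0 crossings.
Only Lambda has an odd count, so the point is inside Lambda.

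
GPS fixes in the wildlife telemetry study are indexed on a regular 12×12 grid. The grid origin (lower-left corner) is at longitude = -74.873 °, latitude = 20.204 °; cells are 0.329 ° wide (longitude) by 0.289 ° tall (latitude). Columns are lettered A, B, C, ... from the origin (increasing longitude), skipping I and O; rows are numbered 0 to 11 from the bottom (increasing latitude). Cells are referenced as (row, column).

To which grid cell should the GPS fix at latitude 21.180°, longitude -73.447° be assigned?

(3, E)

Column index: ⌊(-73.447 − -74.873) / 0.329⌋ = ⌊4.334⌋ = 4 → column E
Row offset from origin: ⌊(21.180 − 20.204) / 0.289⌋ = ⌊3.377⌋ = 3 → row 3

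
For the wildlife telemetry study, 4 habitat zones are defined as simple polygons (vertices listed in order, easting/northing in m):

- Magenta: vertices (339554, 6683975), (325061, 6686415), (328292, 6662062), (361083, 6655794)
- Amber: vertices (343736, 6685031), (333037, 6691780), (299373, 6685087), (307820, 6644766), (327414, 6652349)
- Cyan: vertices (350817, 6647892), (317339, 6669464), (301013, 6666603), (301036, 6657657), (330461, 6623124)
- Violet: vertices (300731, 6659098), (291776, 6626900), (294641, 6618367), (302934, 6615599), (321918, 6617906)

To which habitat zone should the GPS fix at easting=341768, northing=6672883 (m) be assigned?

Cast a ray rightward from (341768, 6672883). For each polygon, the edges (by vertex number in listed order) whose endpoints lie on opposite sides of northing = 6672883, where each meets that height, and whether that is right or left of the point:
Magenta: 2–3 at easting≈326856.3 (left), 4–1 at easting≈348027.8 (right) → 1 crossing.
Amber: 3–4 at easting≈301929.7 (left), 5–1 at easting≈337669.1 (left) → 0 crossings.
Cyan: no edge straddles that height → 0 crossings.
Violet: no edge straddles that height → 0 crossings.
Only Magenta has an odd count, so the point is inside Magenta.

Magenta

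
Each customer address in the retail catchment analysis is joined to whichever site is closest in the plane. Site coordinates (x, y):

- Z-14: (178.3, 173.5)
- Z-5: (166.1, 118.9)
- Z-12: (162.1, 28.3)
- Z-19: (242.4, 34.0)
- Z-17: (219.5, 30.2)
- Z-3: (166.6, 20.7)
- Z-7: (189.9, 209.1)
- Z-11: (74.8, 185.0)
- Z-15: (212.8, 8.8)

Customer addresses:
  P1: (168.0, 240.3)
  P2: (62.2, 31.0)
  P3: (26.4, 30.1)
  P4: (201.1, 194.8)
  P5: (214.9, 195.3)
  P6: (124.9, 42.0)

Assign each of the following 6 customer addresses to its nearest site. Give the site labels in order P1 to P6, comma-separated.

P1 → Z-7 (d²=1453.05)
P2 → Z-12 (d²=9987.30)
P3 → Z-12 (d²=18417.73)
P4 → Z-7 (d²=329.93)
P5 → Z-7 (d²=815.44)
P6 → Z-12 (d²=1571.53)

Z-7, Z-12, Z-12, Z-7, Z-7, Z-12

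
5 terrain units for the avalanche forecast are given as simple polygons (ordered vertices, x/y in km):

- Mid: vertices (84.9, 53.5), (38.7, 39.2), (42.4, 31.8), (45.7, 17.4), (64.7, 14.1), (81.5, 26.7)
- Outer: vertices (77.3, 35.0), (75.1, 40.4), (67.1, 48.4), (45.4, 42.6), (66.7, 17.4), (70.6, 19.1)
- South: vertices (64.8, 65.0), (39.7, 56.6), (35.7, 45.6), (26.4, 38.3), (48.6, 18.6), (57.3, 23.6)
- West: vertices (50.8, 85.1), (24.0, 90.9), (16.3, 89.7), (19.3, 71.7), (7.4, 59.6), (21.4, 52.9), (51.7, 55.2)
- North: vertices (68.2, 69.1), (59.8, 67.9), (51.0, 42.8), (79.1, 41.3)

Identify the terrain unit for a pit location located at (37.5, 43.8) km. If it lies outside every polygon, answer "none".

South

Cast a ray rightward from (37.5, 43.8). For each polygon, the edges (by vertex number in listed order) whose endpoints lie on opposite sides of y = 43.8, where each meets that height, and whether that is right or left of the point:
Mid: 1–2 at x≈53.56 (right), 6–1 at x≈83.67 (right) → 2 crossings.
Outer: 2–3 at x≈71.70 (right), 3–4 at x≈49.89 (right) → 2 crossings.
South: 3–4 at x≈33.41 (left), 6–1 at x≈60.96 (right) → 1 crossing.
West: no edge straddles that height → 0 crossings.
North: 2–3 at x≈51.35 (right), 4–1 at x≈78.12 (right) → 2 crossings.
Only South has an odd count, so the point is inside South.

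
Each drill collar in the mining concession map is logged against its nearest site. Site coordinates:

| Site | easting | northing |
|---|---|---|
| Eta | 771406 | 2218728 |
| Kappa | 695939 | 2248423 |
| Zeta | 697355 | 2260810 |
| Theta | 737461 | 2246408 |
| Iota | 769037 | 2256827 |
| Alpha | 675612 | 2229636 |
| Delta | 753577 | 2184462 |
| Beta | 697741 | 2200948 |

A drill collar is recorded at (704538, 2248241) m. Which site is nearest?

Squared distances to each site:
Eta: 5342346593.000; Kappa: 73975925.000; Zeta: 209575250.000; Theta: 1087283818.000; Iota: 4233840397.000; Alpha: 1182859501.000; Delta: 6472584362.000; Beta: 2282827058.000.
Minimum at Kappa.

Kappa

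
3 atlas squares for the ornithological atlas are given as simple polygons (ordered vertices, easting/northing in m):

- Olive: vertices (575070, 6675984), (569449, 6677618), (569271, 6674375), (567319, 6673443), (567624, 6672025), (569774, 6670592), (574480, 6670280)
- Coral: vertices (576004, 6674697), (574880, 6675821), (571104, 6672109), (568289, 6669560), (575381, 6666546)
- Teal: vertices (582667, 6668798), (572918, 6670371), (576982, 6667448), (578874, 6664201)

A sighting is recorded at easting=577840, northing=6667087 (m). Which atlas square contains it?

Cast a ray rightward from (577840, 6667087). For each polygon, the edges (by vertex number in listed order) whose endpoints lie on opposite sides of northing = 6667087, where each meets that height, and whether that is right or left of the point:
Olive: no edge straddles that height → 0 crossings.
Coral: 4–5 at easting≈574108.0 (left), 5–1 at easting≈575422.3 (left) → 0 crossings.
Teal: 3–4 at easting≈577192.4 (left), 4–1 at easting≈581255.2 (right) → 1 crossing.
Only Teal has an odd count, so the point is inside Teal.

Teal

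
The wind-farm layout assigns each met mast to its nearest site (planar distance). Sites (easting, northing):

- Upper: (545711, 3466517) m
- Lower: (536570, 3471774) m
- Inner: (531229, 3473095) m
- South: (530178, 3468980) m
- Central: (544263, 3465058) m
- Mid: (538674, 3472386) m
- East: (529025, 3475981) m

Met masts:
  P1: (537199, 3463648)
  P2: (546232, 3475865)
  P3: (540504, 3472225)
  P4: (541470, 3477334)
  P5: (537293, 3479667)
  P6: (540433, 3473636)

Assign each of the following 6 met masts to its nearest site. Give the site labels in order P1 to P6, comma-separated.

Central, Mid, Mid, Mid, Mid, Mid

P1 → Central (d²=51888196.00)
P2 → Mid (d²=69226805.00)
P3 → Mid (d²=3374821.00)
P4 → Mid (d²=32300320.00)
P5 → Mid (d²=54920122.00)
P6 → Mid (d²=4656581.00)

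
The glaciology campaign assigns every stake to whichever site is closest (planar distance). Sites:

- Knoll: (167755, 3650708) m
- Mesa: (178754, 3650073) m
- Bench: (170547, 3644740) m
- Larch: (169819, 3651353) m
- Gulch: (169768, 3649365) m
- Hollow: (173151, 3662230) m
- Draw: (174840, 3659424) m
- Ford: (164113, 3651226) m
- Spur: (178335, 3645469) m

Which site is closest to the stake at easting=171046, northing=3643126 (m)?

Bench

Squared distances to each site:
Knoll: 68317405.000; Mesa: 107674073.000; Bench: 2853997.000; Larch: 69189058.000; Gulch: 40558405.000; Hollow: 369393841.000; Draw: 280019240.000; Ford: 113676489.000; Spur: 58619170.000.
Minimum at Bench.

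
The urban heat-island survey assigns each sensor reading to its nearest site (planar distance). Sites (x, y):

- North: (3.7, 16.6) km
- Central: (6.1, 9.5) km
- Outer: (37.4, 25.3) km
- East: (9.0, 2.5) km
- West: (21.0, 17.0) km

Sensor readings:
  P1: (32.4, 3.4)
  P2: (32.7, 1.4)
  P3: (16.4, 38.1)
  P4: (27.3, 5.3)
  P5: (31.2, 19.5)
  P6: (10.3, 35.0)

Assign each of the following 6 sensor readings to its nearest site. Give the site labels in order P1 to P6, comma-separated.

West, West, West, West, Outer, North

P1 → West (d²=314.92)
P2 → West (d²=380.25)
P3 → West (d²=466.37)
P4 → West (d²=176.58)
P5 → Outer (d²=72.08)
P6 → North (d²=382.12)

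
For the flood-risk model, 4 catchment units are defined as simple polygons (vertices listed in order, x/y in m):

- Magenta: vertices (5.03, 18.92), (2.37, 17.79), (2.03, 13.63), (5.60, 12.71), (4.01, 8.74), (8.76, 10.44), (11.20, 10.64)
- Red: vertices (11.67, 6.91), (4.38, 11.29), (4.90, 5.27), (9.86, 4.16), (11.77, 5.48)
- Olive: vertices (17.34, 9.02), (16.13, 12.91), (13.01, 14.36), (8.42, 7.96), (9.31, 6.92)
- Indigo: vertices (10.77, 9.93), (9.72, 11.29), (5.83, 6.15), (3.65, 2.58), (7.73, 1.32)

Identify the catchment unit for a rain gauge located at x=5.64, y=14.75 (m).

Magenta

Cast a ray rightward from (5.64, 14.75). For each polygon, the edges (by vertex number in listed order) whose endpoints lie on opposite sides of y = 14.75, where each meets that height, and whether that is right or left of the point:
Magenta: 2–3 at x≈2.122 (left), 7–1 at x≈8.137 (right) → 1 crossing.
Red: no edge straddles that height → 0 crossings.
Olive: no edge straddles that height → 0 crossings.
Indigo: no edge straddles that height → 0 crossings.
Only Magenta has an odd count, so the point is inside Magenta.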